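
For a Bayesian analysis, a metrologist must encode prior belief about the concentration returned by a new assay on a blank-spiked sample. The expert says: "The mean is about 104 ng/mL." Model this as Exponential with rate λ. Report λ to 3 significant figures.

Exponential mean = 1/λ, so λ = 1/104.0 = 0.00962.

λ ≈ 0.00962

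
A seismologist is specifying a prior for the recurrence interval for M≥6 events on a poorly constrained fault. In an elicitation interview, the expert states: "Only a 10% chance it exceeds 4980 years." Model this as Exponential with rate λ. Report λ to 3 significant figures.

P(T > 4980.0) = e^(−λ·4980.0) = 0.1, so λ = −ln(0.1)/4980.0 = 0.000462.

λ ≈ 0.000462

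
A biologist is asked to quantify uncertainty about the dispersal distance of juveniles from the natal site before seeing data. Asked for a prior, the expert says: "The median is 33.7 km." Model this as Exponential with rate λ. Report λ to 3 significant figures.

λ ≈ 0.0206

Exponential median = ln 2 / λ, so λ = ln 2 / 33.7 = 0.0206.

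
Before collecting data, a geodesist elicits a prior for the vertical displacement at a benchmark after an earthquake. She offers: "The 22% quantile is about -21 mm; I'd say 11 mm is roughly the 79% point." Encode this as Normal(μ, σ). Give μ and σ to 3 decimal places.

The p-quantile of Normal(μ,σ) is μ + z_p·σ, with z_{0.22} = -0.7722 and z_{0.79} = 0.8064.
Eliminate σ: μ = (z₂·x₁ − z₁·x₂)/(z₂ − z₁) = (0.8064·-21 − (-0.7722)·11)/1.579 = -5.347.
Then σ = (x₂ − x₁)/(z₂ − z₁) = (11 − -21)/1.579 = 20.271.

μ = -5.347, σ = 20.271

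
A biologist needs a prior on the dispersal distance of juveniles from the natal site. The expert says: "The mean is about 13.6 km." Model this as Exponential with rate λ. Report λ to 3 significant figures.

Exponential mean = 1/λ, so λ = 1/13.6 = 0.0735.

λ ≈ 0.0735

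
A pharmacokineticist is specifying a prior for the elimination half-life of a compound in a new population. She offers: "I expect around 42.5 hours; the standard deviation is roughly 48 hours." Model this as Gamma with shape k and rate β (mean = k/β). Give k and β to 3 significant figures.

For Gamma(k, rate β): mean = k/β, variance = k/β², so CV = 1/√k.
CV = SD/mean = 48/42.5 = 1.129, hence k = 1/CV² = 0.784.
Then β = k/mean = 0.784/42.5 = 0.0184.

k ≈ 0.784, β ≈ 0.0184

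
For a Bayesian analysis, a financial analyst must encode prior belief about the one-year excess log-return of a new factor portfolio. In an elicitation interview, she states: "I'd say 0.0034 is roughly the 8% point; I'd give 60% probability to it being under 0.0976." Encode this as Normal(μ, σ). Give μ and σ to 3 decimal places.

The p-quantile of Normal(μ,σ) is μ + z_p·σ, with z_{0.08} = -1.405 and z_{0.6} = 0.2533.
Eliminate σ: μ = (z₂·x₁ − z₁·x₂)/(z₂ − z₁) = (0.2533·0.0034 − (-1.405)·0.0976)/1.658 = 0.083.
Then σ = (x₂ − x₁)/(z₂ − z₁) = (0.0976 − 0.0034)/1.658 = 0.057.

μ = 0.083, σ = 0.057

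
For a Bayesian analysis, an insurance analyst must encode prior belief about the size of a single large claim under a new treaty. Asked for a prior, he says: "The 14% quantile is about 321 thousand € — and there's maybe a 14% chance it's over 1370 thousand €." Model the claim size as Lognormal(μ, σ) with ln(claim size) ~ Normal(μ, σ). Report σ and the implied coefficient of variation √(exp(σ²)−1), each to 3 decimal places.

If T ~ Lognormal(μ,σ) then ln T ~ Normal(μ,σ), so the p-quantile of ln T is μ + z_p·σ.
ln(321) = 5.771 and ln(1370) = 7.223; z_{0.14} = -1.08, z_{0.86} = 1.08.
σ = (7.223 − 5.771)/(1.08 − (-1.08)) = 0.672.
μ = 5.771 − (-1.08)·0.672 = 6.497.
CV = √(exp(σ²)−1) = √(exp(0.4511)−1) = 0.755.

σ ≈ 0.672, CV ≈ 0.755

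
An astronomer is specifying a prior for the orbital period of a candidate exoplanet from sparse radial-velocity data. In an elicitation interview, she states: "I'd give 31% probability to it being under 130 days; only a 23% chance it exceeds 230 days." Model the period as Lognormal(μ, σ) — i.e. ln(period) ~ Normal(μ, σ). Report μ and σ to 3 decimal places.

If T ~ Lognormal(μ,σ) then ln T ~ Normal(μ,σ), so the p-quantile of ln T is μ + z_p·σ.
ln(130) = 4.868 and ln(230) = 5.438; z_{0.31} = -0.4959, z_{0.77} = 0.7388.
σ = (5.438 − 4.868)/(0.7388 − (-0.4959)) = 0.462.
μ = 4.868 − (-0.4959)·0.462 = 5.097.

μ ≈ 5.097, σ ≈ 0.462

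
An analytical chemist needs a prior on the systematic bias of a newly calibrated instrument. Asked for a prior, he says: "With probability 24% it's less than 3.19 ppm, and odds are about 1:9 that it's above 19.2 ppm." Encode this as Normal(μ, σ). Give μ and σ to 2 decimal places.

μ = 8.88, σ = 8.05

For Normal(μ,σ), the p-quantile is μ + z_p·σ. Here z_{0.24} = -0.7063, z_{0.9} = 1.282.
So 3.19 = μ − 0.7063σ and 19.2 = μ + 1.282σ.
Subtracting: σ = (19.2 − 3.19)/(1.282 − (-0.7063)) = 8.05.
Then μ = 3.19 − (-0.7063)·8.05 = 8.88.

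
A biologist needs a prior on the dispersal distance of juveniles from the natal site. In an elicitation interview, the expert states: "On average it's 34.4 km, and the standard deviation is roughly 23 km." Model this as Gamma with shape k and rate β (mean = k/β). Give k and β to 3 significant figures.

For Gamma(k, rate β): mean = k/β, variance = k/β², so CV = 1/√k.
CV = SD/mean = 23/34.4 = 0.6686, hence k = 1/CV² = 2.24.
Then β = k/mean = 2.24/34.4 = 0.065.

k ≈ 2.24, β ≈ 0.065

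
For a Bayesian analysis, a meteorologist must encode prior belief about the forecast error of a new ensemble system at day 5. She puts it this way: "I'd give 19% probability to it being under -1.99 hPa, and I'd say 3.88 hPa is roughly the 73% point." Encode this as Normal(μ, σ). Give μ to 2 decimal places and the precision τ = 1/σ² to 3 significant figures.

μ = 1.47, τ = 0.0645

The p-quantile of Normal(μ,σ) is μ + z_p·σ, with z_{0.19} = -0.8779 and z_{0.73} = 0.6128.
Eliminate σ: μ = (z₂·x₁ − z₁·x₂)/(z₂ − z₁) = (0.6128·-1.99 − (-0.8779)·3.88)/1.491 = 1.47.
Then σ = (x₂ − x₁)/(z₂ − z₁) = (3.88 − -1.99)/1.491 = 3.94.
Precision τ = 1/σ² = 1/3.938² = 0.0645.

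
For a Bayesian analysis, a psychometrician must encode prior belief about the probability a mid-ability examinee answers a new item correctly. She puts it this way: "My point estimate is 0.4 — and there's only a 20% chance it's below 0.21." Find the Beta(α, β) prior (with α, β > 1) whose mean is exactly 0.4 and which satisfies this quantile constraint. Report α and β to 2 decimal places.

α ≈ 1.95, β ≈ 2.93

With mean 0.4 fixed, write α = 0.4s, β = 0.6s where s = α+β.
Need P(θ < 0.21) = 0.2 under Beta(0.4s, 0.6s). Normal approximation: (q−m)/√(m(1−m)/s) ≈ z_{0.2} = -0.842, so s ≈ 0.4·0.6·(-0.842)²/(0.21−0.4)² = 4.7.
At s = 4.7: P(θ<0.21) ≈ 0.205. Adjusting to match 0.2 gives s ≈ 4.88.
So α = 0.4·4.88 ≈ 1.95, β = 0.6·4.88 ≈ 2.93.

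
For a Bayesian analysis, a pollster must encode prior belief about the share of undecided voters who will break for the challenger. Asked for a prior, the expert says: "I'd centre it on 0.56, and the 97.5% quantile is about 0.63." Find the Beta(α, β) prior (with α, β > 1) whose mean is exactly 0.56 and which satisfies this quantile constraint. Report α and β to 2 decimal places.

With mean 0.56 fixed, write α = 0.56s, β = 0.44s where s = α+β.
Need P(θ < 0.63) = 0.975 under Beta(0.56s, 0.44s). Normal approximation: (q−m)/√(m(1−m)/s) ≈ z_{0.975} = 1.96, so s ≈ 0.56·0.44·(1.96)²/(0.63−0.56)² = 193.2.
At s = 193.2: P(θ<0.63) ≈ 0.976. Adjusting to match 0.975 gives s ≈ 188.44.
So α = 0.56·188.44 ≈ 105.53, β = 0.44·188.44 ≈ 82.92.

α ≈ 105.53, β ≈ 82.92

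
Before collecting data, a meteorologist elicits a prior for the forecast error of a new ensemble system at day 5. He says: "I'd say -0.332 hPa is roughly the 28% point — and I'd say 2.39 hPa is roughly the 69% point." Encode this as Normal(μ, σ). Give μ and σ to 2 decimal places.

μ = 1.14, σ = 2.52

The p-quantile of Normal(μ,σ) is μ + z_p·σ, with z_{0.28} = -0.5828 and z_{0.69} = 0.4959.
Eliminate σ: μ = (z₂·x₁ − z₁·x₂)/(z₂ − z₁) = (0.4959·-0.332 − (-0.5828)·2.39)/1.079 = 1.14.
Then σ = (x₂ − x₁)/(z₂ − z₁) = (2.39 − -0.332)/1.079 = 2.52.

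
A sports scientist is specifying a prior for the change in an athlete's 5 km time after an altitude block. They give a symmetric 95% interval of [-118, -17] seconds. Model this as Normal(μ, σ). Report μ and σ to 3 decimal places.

μ = -67.500, σ = 25.766

A symmetric 95% interval runs μ ± z·σ with z = 1.96.
Half-width = 50.5, so σ = 50.5/1.96 = 25.766.
μ is the interval midpoint, -67.500.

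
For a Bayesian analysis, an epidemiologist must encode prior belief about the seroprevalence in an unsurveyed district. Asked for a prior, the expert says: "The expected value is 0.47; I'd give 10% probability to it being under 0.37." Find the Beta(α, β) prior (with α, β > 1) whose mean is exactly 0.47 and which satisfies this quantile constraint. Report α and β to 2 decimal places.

With mean 0.47 fixed, write α = 0.47s, β = 0.53s where s = α+β.
Need P(θ < 0.37) = 0.1 under Beta(0.47s, 0.53s). Normal approximation: (q−m)/√(m(1−m)/s) ≈ z_{0.1} = -1.28, so s ≈ 0.47·0.53·(-1.28)²/(0.37−0.47)² = 40.9.
At s = 40.9: P(θ<0.37) ≈ 0.098. Adjusting to match 0.1 gives s ≈ 40.31.
So α = 0.47·40.31 ≈ 18.94, β = 0.53·40.31 ≈ 21.36.

α ≈ 18.94, β ≈ 21.36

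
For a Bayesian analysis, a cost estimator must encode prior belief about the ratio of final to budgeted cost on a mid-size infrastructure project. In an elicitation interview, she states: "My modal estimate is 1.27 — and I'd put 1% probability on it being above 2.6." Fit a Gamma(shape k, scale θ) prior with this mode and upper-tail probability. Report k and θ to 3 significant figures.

Gamma(k,θ) with k>1 has mode (k−1)θ, so θ = 1.27/(k−1).
Need P(X < 2.6) = 0.99 with θ tied to k this way. Start at k = 2, θ = 1.27: P(X<2.6) ≈ 0.607.
Too low — raise k to concentrate. Iterating converges to k ≈ 10.5.
Then θ = 1.27/(10.5−1) ≈ 0.133.

k ≈ 10.5, θ ≈ 0.133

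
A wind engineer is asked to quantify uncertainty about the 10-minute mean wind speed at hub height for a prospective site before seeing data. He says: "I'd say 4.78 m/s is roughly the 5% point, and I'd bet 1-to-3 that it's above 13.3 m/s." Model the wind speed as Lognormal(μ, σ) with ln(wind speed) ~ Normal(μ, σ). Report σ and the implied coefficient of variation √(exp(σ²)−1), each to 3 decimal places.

If T ~ Lognormal(μ,σ) then ln T ~ Normal(μ,σ), so the p-quantile of ln T is μ + z_p·σ.
ln(4.78) = 1.564 and ln(13.3) = 2.588; z_{0.05} = -1.645, z_{0.75} = 0.6745.
σ = (2.588 − 1.564)/(0.6745 − (-1.645)) = 0.441.
μ = 1.564 − (-1.645)·0.441 = 2.290.
CV = √(exp(σ²)−1) = √(exp(0.1947)−1) = 0.464.

σ ≈ 0.441, CV ≈ 0.464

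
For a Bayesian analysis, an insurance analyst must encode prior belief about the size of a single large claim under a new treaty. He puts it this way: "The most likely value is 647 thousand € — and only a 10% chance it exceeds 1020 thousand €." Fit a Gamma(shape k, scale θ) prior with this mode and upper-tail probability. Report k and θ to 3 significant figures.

Gamma(k,θ) with k>1 has mode (k−1)θ, so θ = 647/(k−1).
Need P(X < 1020) = 0.9 with θ tied to k this way. Start at k = 2, θ = 647: P(X<1020) ≈ 0.467.
Too low — raise k to concentrate. Iterating converges to k ≈ 10.
Then θ = 647/(10−1) ≈ 71.5.

k ≈ 10, θ ≈ 71.5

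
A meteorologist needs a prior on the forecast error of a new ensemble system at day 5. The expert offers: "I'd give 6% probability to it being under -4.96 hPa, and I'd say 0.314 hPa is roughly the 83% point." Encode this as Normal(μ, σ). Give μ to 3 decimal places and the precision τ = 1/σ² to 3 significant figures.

The p-quantile of Normal(μ,σ) is μ + z_p·σ, with z_{0.06} = -1.555 and z_{0.83} = 0.9542.
Eliminate σ: μ = (z₂·x₁ − z₁·x₂)/(z₂ − z₁) = (0.9542·-4.96 − (-1.555)·0.314)/2.509 = -1.692.
Then σ = (x₂ − x₁)/(z₂ − z₁) = (0.314 − -4.96)/2.509 = 2.102.
Precision τ = 1/σ² = 1/2.102² = 0.226.

μ = -1.692, τ = 0.226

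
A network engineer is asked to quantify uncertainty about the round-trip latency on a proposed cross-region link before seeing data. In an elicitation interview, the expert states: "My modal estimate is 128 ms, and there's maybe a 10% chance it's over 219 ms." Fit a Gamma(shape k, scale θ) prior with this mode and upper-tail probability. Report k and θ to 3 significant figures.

Gamma(k,θ) with k>1 has mode (k−1)θ, so θ = 128/(k−1).
Need P(X < 219) = 0.9 with θ tied to k this way. Start at k = 2, θ = 128: P(X<219) ≈ 0.510.
Too low — raise k to concentrate. Iterating converges to k ≈ 7.57.
Then θ = 128/(7.57−1) ≈ 19.5.

k ≈ 7.57, θ ≈ 19.5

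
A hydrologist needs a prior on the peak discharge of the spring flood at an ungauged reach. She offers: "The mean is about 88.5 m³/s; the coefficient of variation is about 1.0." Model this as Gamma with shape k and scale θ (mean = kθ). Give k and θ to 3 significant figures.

For Gamma(k, scale θ): mean = kθ, variance = kθ², so CV = 1/√k.
CV = 1.0, hence k = 1/CV² = 1.
Then θ = mean/k = 88.5/1 = 88.5.

k ≈ 1, θ ≈ 88.5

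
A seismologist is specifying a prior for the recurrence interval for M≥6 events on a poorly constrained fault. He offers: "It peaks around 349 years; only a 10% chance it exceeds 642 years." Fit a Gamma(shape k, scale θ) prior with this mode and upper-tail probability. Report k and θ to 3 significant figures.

Gamma(k,θ) with k>1 has mode (k−1)θ, so θ = 349/(k−1).
Need P(X < 642) = 0.9 with θ tied to k this way. Start at k = 2, θ = 349: P(X<642) ≈ 0.549.
Too low — raise k to concentrate. Iterating converges to k ≈ 6.13.
Then θ = 349/(6.13−1) ≈ 68.

k ≈ 6.13, θ ≈ 68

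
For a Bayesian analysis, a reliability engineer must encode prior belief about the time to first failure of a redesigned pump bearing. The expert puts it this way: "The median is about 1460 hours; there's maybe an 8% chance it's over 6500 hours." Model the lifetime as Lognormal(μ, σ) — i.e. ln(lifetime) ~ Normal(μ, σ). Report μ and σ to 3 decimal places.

If T ~ Lognormal(μ,σ) then ln T ~ Normal(μ,σ), so the p-quantile of ln T is μ + z_p·σ.
ln(1460) = 7.286 and ln(6500) = 8.78; z_{0.5} = 0, z_{0.92} = 1.405.
σ = (8.78 − 7.286)/(1.405 − (0)) = 1.063.
μ = 7.286 − (0)·1.063 = 7.286.

μ ≈ 7.286, σ ≈ 1.063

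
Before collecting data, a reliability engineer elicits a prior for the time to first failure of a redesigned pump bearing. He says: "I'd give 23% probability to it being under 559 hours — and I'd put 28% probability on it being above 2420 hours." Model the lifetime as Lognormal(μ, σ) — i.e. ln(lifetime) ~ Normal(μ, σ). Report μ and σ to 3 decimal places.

μ ≈ 7.145, σ ≈ 1.109

If T ~ Lognormal(μ,σ) then ln T ~ Normal(μ,σ), so the p-quantile of ln T is μ + z_p·σ.
ln(559) = 6.326 and ln(2420) = 7.792; z_{0.23} = -0.7388, z_{0.72} = 0.5828.
σ = (7.792 − 6.326)/(0.5828 − (-0.7388)) = 1.109.
μ = 6.326 − (-0.7388)·1.109 = 7.145.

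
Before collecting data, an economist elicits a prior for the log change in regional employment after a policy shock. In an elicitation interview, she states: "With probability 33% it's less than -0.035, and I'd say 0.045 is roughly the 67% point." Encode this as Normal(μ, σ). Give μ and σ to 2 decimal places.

For Normal(μ,σ), the p-quantile is μ + z_p·σ. Here z_{0.33} = -0.4399, z_{0.67} = 0.4399.
So -0.035 = μ − 0.4399σ and 0.045 = μ + 0.4399σ.
Subtracting: σ = (0.045 − -0.035)/(0.4399 − (-0.4399)) = 0.09.
Then μ = -0.035 − (-0.4399)·0.09 = 0.00.

μ = 0.00, σ = 0.09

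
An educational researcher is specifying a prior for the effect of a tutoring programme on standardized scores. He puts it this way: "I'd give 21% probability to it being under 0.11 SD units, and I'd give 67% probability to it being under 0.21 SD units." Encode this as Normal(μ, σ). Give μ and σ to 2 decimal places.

The p-quantile of Normal(μ,σ) is μ + z_p·σ, with z_{0.21} = -0.8064 and z_{0.67} = 0.4399.
Eliminate σ: μ = (z₂·x₁ − z₁·x₂)/(z₂ − z₁) = (0.4399·0.11 − (-0.8064)·0.21)/1.246 = 0.17.
Then σ = (x₂ − x₁)/(z₂ − z₁) = (0.21 − 0.11)/1.246 = 0.08.

μ = 0.17, σ = 0.08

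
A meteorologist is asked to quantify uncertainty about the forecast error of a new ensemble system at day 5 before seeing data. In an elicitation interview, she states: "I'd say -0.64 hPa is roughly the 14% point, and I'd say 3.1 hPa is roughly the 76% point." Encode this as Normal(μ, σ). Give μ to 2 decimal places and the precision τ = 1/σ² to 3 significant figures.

The p-quantile of Normal(μ,σ) is μ + z_p·σ, with z_{0.14} = -1.08 and z_{0.76} = 0.7063.
Eliminate σ: μ = (z₂·x₁ − z₁·x₂)/(z₂ − z₁) = (0.7063·-0.64 − (-1.08)·3.1)/1.787 = 1.62.
Then σ = (x₂ − x₁)/(z₂ − z₁) = (3.1 − -0.64)/1.787 = 2.09.
Precision τ = 1/σ² = 1/2.093² = 0.228.

μ = 1.62, τ = 0.228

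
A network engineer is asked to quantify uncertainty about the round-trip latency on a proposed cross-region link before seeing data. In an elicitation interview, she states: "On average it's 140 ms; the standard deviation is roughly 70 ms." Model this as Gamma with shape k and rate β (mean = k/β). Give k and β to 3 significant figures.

k ≈ 4, β ≈ 0.0286

For Gamma(k, rate β): mean = k/β, variance = k/β², so CV = 1/√k.
CV = SD/mean = 70/140 = 0.5, hence k = 1/CV² = 4.
Then β = k/mean = 4/140 = 0.0286.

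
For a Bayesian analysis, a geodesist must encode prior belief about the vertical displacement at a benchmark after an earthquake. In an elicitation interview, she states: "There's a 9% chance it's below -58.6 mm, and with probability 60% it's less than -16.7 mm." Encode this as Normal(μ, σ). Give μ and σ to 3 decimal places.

μ = -23.359, σ = 26.284

For Normal(μ,σ), the p-quantile is μ + z_p·σ. Here z_{0.09} = -1.341, z_{0.6} = 0.2533.
So -58.6 = μ − 1.341σ and -16.7 = μ + 0.2533σ.
Subtracting: σ = (-16.7 − -58.6)/(0.2533 − (-1.341)) = 26.284.
Then μ = -58.6 − (-1.341)·26.284 = -23.359.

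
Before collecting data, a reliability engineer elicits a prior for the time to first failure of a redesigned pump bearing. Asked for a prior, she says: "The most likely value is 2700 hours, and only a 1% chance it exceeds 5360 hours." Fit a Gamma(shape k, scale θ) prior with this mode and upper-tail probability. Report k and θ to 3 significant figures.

Gamma(k,θ) with k>1 has mode (k−1)θ, so θ = 2700/(k−1).
Need P(X < 5360) = 0.99 with θ tied to k this way. Start at k = 2, θ = 2700: P(X<5360) ≈ 0.590.
Too low — raise k to concentrate. Iterating converges to k ≈ 11.5.
Then θ = 2700/(11.5−1) ≈ 258.

k ≈ 11.5, θ ≈ 258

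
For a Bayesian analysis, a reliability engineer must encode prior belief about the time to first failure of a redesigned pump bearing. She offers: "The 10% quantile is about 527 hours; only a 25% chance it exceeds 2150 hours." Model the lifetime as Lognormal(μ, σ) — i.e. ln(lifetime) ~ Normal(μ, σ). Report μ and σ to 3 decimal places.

If T ~ Lognormal(μ,σ) then ln T ~ Normal(μ,σ), so the p-quantile of ln T is μ + z_p·σ.
ln(527) = 6.267 and ln(2150) = 7.673; z_{0.1} = -1.282, z_{0.75} = 0.6745.
σ = (7.673 − 6.267)/(0.6745 − (-1.282)) = 0.719.
μ = 6.267 − (-1.282)·0.719 = 7.188.

μ ≈ 7.188, σ ≈ 0.719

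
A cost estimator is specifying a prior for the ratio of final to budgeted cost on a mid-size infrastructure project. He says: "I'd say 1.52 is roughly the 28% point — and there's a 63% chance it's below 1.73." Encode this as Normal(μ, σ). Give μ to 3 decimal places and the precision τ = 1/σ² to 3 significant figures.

The p-quantile of Normal(μ,σ) is μ + z_p·σ, with z_{0.28} = -0.5828 and z_{0.63} = 0.3319.
Eliminate σ: μ = (z₂·x₁ − z₁·x₂)/(z₂ − z₁) = (0.3319·1.52 − (-0.5828)·1.73)/0.9147 = 1.654.
Then σ = (x₂ − x₁)/(z₂ − z₁) = (1.73 − 1.52)/0.9147 = 0.230.
Precision τ = 1/σ² = 1/0.2296² = 19.

μ = 1.654, τ = 19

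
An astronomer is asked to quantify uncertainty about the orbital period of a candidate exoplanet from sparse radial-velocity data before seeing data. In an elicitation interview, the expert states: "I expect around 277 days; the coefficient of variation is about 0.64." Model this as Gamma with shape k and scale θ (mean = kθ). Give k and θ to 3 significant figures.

k ≈ 2.44, θ ≈ 113

For Gamma(k, scale θ): mean = kθ, variance = kθ², so CV = 1/√k.
CV = 0.64, hence k = 1/CV² = 2.44.
Then θ = mean/k = 277/2.44 = 113.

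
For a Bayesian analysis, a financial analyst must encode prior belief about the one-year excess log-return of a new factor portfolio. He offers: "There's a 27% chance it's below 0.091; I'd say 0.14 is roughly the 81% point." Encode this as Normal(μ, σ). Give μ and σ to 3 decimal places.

μ = 0.111, σ = 0.033

For Normal(μ,σ), the p-quantile is μ + z_p·σ. Here z_{0.27} = -0.6128, z_{0.81} = 0.8779.
So 0.091 = μ − 0.6128σ and 0.14 = μ + 0.8779σ.
Subtracting: σ = (0.14 − 0.091)/(0.8779 − (-0.6128)) = 0.033.
Then μ = 0.091 − (-0.6128)·0.033 = 0.111.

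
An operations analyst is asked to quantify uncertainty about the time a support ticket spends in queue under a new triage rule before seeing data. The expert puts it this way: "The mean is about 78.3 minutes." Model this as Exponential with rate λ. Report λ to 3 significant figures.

Exponential mean = 1/λ, so λ = 1/78.3 = 0.0128.

λ ≈ 0.0128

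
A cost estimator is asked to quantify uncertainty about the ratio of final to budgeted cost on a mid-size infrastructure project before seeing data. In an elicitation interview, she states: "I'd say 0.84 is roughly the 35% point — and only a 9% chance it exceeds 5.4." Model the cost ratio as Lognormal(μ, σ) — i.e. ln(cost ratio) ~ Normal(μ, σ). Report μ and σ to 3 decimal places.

If T ~ Lognormal(μ,σ) then ln T ~ Normal(μ,σ), so the p-quantile of ln T is μ + z_p·σ.
ln(0.84) = -0.1744 and ln(5.4) = 1.686; z_{0.35} = -0.3853, z_{0.91} = 1.341.
σ = (1.686 − -0.1744)/(1.341 − (-0.3853)) = 1.078.
μ = -0.1744 − (-0.3853)·1.078 = 0.241.

μ ≈ 0.241, σ ≈ 1.078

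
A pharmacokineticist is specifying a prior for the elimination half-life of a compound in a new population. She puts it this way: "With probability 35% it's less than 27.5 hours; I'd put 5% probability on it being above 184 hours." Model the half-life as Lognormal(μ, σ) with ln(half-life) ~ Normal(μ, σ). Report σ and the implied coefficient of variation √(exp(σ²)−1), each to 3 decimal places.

If T ~ Lognormal(μ,σ) then ln T ~ Normal(μ,σ), so the p-quantile of ln T is μ + z_p·σ.
ln(27.5) = 3.314 and ln(184) = 5.215; z_{0.35} = -0.3853, z_{0.95} = 1.645.
σ = (5.215 − 3.314)/(1.645 − (-0.3853)) = 0.936.
μ = 3.314 − (-0.3853)·0.936 = 3.675.
CV = √(exp(σ²)−1) = √(exp(0.8766)−1) = 1.184.

σ ≈ 0.936, CV ≈ 1.184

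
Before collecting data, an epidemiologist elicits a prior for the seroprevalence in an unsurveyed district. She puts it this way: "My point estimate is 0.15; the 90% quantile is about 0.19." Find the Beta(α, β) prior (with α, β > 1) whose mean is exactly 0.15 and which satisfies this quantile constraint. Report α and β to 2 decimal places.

α ≈ 20.54, β ≈ 116.40

With mean 0.15 fixed, write α = 0.15s, β = 0.85s where s = α+β.
Need P(θ < 0.19) = 0.9 under Beta(0.15s, 0.85s). Normal approximation: (q−m)/√(m(1−m)/s) ≈ z_{0.9} = 1.28, so s ≈ 0.15·0.85·(1.28)²/(0.19−0.15)² = 130.9.
At s = 130.9: P(θ<0.19) ≈ 0.895. Adjusting to match 0.9 gives s ≈ 136.94.
So α = 0.15·136.94 ≈ 20.54, β = 0.85·136.94 ≈ 116.40.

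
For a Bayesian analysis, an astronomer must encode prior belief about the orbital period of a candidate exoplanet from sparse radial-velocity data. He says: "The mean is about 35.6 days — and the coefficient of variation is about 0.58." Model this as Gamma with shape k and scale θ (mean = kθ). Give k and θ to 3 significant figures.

For Gamma(k, scale θ): mean = kθ, variance = kθ², so CV = 1/√k.
CV = 0.58, hence k = 1/CV² = 2.97.
Then θ = mean/k = 35.6/2.97 = 12.

k ≈ 2.97, θ ≈ 12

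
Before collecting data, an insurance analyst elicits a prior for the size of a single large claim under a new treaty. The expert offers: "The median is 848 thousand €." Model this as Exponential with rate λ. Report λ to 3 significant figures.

Exponential median = ln 2 / λ, so λ = ln 2 / 848.0 = 0.000817.

λ ≈ 0.000817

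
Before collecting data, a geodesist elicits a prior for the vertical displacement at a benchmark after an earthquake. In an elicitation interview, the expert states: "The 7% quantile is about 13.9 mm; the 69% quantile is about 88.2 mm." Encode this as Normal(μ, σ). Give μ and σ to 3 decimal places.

For Normal(μ,σ), the p-quantile is μ + z_p·σ. Here z_{0.07} = -1.476, z_{0.69} = 0.4959.
So 13.9 = μ − 1.476σ and 88.2 = μ + 0.4959σ.
Subtracting: σ = (88.2 − 13.9)/(0.4959 − (-1.476)) = 37.684.
Then μ = 13.9 − (-1.476)·37.684 = 69.514.

μ = 69.514, σ = 37.684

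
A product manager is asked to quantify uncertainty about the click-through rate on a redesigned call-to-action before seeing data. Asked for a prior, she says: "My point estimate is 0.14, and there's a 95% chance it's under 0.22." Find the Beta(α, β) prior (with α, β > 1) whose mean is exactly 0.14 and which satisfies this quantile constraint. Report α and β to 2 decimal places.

With mean 0.14 fixed, write α = 0.14s, β = 0.86s where s = α+β.
Need P(θ < 0.22) = 0.95 under Beta(0.14s, 0.86s). Normal approximation: (q−m)/√(m(1−m)/s) ≈ z_{0.95} = 1.64, so s ≈ 0.14·0.86·(1.64)²/(0.22−0.14)² = 50.9.
At s = 50.9: P(θ<0.22) ≈ 0.938. Adjusting to match 0.95 gives s ≈ 59.14.
So α = 0.14·59.14 ≈ 8.28, β = 0.86·59.14 ≈ 50.86.

α ≈ 8.28, β ≈ 50.86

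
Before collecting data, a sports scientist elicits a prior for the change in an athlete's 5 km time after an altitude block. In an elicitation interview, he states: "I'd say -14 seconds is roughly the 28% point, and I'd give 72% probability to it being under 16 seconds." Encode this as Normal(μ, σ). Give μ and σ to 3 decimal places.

For Normal(μ,σ), the p-quantile is μ + z_p·σ. Here z_{0.28} = -0.5828, z_{0.72} = 0.5828.
So -14 = μ − 0.5828σ and 16 = μ + 0.5828σ.
Subtracting: σ = (16 − -14)/(0.5828 − (-0.5828)) = 25.736.
Then μ = -14 − (-0.5828)·25.736 = 1.000.

μ = 1.000, σ = 25.736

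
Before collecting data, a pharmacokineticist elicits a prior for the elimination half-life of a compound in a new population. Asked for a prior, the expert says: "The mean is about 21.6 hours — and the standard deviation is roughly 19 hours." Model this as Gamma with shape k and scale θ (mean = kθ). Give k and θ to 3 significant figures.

k ≈ 1.29, θ ≈ 16.7

For Gamma(k, scale θ): mean = kθ, variance = kθ², so CV = 1/√k.
CV = SD/mean = 19/21.6 = 0.8796, hence k = 1/CV² = 1.29.
Then θ = mean/k = 21.6/1.29 = 16.7.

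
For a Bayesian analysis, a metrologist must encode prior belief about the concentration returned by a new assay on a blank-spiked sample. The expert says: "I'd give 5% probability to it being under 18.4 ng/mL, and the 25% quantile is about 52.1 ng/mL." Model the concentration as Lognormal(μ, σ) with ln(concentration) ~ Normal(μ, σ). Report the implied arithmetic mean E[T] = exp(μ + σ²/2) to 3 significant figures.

If T ~ Lognormal(μ,σ) then ln T ~ Normal(μ,σ), so the p-quantile of ln T is μ + z_p·σ.
ln(18.4) = 2.912 and ln(52.1) = 3.953; z_{0.05} = -1.645, z_{0.25} = -0.6745.
σ = (3.953 − 2.912)/(-0.6745 − (-1.645)) = 1.073.
μ = 2.912 − (-1.645)·1.073 = 4.677.
E[T] = exp(μ + σ²/2) = exp(4.677 + 0.5752) = 191 ng/mL.

E[T] ≈ 191 ng/mL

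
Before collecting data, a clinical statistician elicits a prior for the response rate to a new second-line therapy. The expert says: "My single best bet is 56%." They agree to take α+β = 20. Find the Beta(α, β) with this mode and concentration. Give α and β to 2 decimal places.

For α,β > 1 the Beta mode is (α−1)/(α+β−2). With α+β = 20, the mode is (α−1)/18.
Set (α−1)/18 = 0.56 → α = 1 + 0.56·18 = 11.08.
β = 20 − α = 8.92.

α = 11.08, β = 8.92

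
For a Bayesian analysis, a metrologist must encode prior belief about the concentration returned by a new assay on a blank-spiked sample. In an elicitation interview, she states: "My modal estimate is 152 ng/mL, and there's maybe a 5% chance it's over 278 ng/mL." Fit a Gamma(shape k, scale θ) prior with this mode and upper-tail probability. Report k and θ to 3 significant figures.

k ≈ 8.64, θ ≈ 19.9

Gamma(k,θ) with k>1 has mode (k−1)θ, so θ = 152/(k−1).
Need P(X < 278) = 0.95 with θ tied to k this way. Start at k = 2, θ = 152: P(X<278) ≈ 0.546.
Too low — raise k to concentrate. Iterating converges to k ≈ 8.64.
Then θ = 152/(8.64−1) ≈ 19.9.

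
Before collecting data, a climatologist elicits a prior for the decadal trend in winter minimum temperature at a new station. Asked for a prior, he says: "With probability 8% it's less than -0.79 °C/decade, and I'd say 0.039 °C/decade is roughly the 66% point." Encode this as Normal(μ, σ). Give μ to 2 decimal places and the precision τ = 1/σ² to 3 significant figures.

μ = -0.15, τ = 4.81

The p-quantile of Normal(μ,σ) is μ + z_p·σ, with z_{0.08} = -1.405 and z_{0.66} = 0.4125.
Eliminate σ: μ = (z₂·x₁ − z₁·x₂)/(z₂ − z₁) = (0.4125·-0.79 − (-1.405)·0.039)/1.818 = -0.15.
Then σ = (x₂ − x₁)/(z₂ − z₁) = (0.039 − -0.79)/1.818 = 0.46.
Precision τ = 1/σ² = 1/0.4561² = 4.81.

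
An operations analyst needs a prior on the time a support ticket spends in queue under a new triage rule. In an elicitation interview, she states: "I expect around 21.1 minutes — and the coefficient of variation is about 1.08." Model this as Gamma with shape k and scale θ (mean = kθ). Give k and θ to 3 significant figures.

k ≈ 0.857, θ ≈ 24.6

For Gamma(k, scale θ): mean = kθ, variance = kθ², so CV = 1/√k.
CV = 1.08, hence k = 1/CV² = 0.857.
Then θ = mean/k = 21.1/0.857 = 24.6.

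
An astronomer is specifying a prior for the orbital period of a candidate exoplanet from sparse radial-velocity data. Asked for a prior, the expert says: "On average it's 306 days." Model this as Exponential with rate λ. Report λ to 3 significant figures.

Exponential mean = 1/λ, so λ = 1/306.0 = 0.00327.

λ ≈ 0.00327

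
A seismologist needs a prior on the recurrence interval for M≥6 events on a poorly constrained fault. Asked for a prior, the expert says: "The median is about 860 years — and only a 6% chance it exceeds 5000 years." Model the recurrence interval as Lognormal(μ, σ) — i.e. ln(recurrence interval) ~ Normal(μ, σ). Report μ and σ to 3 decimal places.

If T ~ Lognormal(μ,σ) then ln T ~ Normal(μ,σ), so the p-quantile of ln T is μ + z_p·σ.
ln(860) = 6.757 and ln(5000) = 8.517; z_{0.5} = 0, z_{0.94} = 1.555.
σ = (8.517 − 6.757)/(1.555 − (0)) = 1.132.
μ = 6.757 − (0)·1.132 = 6.757.

μ ≈ 6.757, σ ≈ 1.132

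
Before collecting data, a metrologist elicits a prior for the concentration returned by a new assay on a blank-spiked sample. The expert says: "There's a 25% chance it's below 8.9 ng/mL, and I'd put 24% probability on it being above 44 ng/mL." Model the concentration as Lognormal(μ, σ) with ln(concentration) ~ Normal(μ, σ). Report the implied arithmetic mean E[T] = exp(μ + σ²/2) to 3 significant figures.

If T ~ Lognormal(μ,σ) then ln T ~ Normal(μ,σ), so the p-quantile of ln T is μ + z_p·σ.
ln(8.9) = 2.186 and ln(44) = 3.784; z_{0.25} = -0.6745, z_{0.76} = 0.7063.
σ = (3.784 − 2.186)/(0.7063 − (-0.6745)) = 1.157.
μ = 2.186 − (-0.6745)·1.157 = 2.967.
E[T] = exp(μ + σ²/2) = exp(2.967 + 0.6698) = 38 ng/mL.

E[T] ≈ 38 ng/mL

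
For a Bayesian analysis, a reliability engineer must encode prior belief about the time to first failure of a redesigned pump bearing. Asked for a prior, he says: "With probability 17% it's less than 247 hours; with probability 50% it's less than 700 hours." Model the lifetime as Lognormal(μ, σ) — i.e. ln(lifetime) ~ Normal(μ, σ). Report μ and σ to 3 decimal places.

If T ~ Lognormal(μ,σ) then ln T ~ Normal(μ,σ), so the p-quantile of ln T is μ + z_p·σ.
ln(247) = 5.509 and ln(700) = 6.551; z_{0.17} = -0.9542, z_{0.5} = 0.
σ = (6.551 − 5.509)/(0 − (-0.9542)) = 1.092.
μ = 5.509 − (-0.9542)·1.092 = 6.551.

μ ≈ 6.551, σ ≈ 1.092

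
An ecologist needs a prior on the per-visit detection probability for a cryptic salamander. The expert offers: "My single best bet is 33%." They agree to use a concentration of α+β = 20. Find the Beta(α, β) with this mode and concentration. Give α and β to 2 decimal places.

α = 6.94, β = 13.06

For α,β > 1 the Beta mode is (α−1)/(α+β−2). With α+β = 20, the mode is (α−1)/18.
Set (α−1)/18 = 0.33 → α = 1 + 0.33·18 = 6.94.
β = 20 − α = 13.06.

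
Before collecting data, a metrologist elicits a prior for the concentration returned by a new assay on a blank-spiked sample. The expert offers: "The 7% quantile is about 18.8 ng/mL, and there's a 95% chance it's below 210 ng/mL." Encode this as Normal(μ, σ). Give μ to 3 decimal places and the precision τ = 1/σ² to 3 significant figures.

μ = 109.221, τ = 0.000266

The p-quantile of Normal(μ,σ) is μ + z_p·σ, with z_{0.07} = -1.476 and z_{0.95} = 1.645.
Eliminate σ: μ = (z₂·x₁ − z₁·x₂)/(z₂ − z₁) = (1.645·18.8 − (-1.476)·210)/3.121 = 109.221.
Then σ = (x₂ − x₁)/(z₂ − z₁) = (210 − 18.8)/3.121 = 61.269.
Precision τ = 1/σ² = 1/61.27² = 0.000266.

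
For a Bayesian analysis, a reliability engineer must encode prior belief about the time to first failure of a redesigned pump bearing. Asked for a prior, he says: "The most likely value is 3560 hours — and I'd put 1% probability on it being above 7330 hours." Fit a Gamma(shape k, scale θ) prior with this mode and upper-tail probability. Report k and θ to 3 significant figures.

k ≈ 10.4, θ ≈ 380

Gamma(k,θ) with k>1 has mode (k−1)θ, so θ = 3560/(k−1).
Need P(X < 7330) = 0.99 with θ tied to k this way. Start at k = 2, θ = 3560: P(X<7330) ≈ 0.610.
Too low — raise k to concentrate. Iterating converges to k ≈ 10.4.
Then θ = 3560/(10.4−1) ≈ 380.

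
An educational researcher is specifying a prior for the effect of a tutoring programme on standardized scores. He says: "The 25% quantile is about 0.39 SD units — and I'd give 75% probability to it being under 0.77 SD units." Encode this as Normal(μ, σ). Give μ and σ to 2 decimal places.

The p-quantile of Normal(μ,σ) is μ + z_p·σ, with z_{0.25} = -0.6745 and z_{0.75} = 0.6745.
Eliminate σ: μ = (z₂·x₁ − z₁·x₂)/(z₂ − z₁) = (0.6745·0.39 − (-0.6745)·0.77)/1.349 = 0.58.
Then σ = (x₂ − x₁)/(z₂ − z₁) = (0.77 − 0.39)/1.349 = 0.28.

μ = 0.58, σ = 0.28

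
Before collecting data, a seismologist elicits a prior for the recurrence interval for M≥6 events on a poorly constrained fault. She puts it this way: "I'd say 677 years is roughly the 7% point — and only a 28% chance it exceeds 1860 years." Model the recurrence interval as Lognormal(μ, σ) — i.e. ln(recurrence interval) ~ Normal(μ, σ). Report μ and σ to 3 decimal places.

μ ≈ 7.242, σ ≈ 0.491

If T ~ Lognormal(μ,σ) then ln T ~ Normal(μ,σ), so the p-quantile of ln T is μ + z_p·σ.
ln(677) = 6.518 and ln(1860) = 7.528; z_{0.07} = -1.476, z_{0.72} = 0.5828.
σ = (7.528 − 6.518)/(0.5828 − (-1.476)) = 0.491.
μ = 6.518 − (-1.476)·0.491 = 7.242.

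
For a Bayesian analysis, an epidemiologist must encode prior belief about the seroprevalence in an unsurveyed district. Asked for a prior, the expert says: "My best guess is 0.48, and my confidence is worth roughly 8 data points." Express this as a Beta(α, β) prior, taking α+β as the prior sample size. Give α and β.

Under the effective-sample-size interpretation, Beta(α, β) has prior mean α/(α+β) and prior sample size α+β.
So α+β = 8 and α/(α+β) = 0.48, giving α = 0.48·8 = 3.84 and β = 8 − 3.84 = 4.16.

α = 3.84, β = 4.16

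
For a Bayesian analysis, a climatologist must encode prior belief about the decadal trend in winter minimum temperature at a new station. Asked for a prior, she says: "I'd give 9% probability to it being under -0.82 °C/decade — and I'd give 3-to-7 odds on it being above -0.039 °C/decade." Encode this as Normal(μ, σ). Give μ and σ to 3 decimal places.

μ = -0.259, σ = 0.419

For Normal(μ,σ), the p-quantile is μ + z_p·σ. Here z_{0.09} = -1.341, z_{0.7} = 0.5244.
So -0.82 = μ − 1.341σ and -0.039 = μ + 0.5244σ.
Subtracting: σ = (-0.039 − -0.82)/(0.5244 − (-1.341)) = 0.419.
Then μ = -0.82 − (-1.341)·0.419 = -0.259.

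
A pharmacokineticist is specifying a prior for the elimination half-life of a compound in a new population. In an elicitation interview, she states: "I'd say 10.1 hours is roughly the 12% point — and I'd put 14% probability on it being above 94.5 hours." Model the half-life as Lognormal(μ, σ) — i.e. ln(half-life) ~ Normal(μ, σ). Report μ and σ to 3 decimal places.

If T ~ Lognormal(μ,σ) then ln T ~ Normal(μ,σ), so the p-quantile of ln T is μ + z_p·σ.
ln(10.1) = 2.313 and ln(94.5) = 4.549; z_{0.12} = -1.175, z_{0.86} = 1.08.
σ = (4.549 − 2.313)/(1.08 − (-1.175)) = 0.991.
μ = 2.313 − (-1.175)·0.991 = 3.477.

μ ≈ 3.477, σ ≈ 0.991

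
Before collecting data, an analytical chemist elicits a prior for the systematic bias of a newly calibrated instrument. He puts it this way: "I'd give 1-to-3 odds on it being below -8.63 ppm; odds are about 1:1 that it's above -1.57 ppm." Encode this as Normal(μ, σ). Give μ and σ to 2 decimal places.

μ = -1.57, σ = 10.47

The p-quantile of Normal(μ,σ) is μ + z_p·σ, with z_{0.25} = -0.6745 and z_{0.5} = 0.
Eliminate σ: μ = (z₂·x₁ − z₁·x₂)/(z₂ − z₁) = (0·-8.63 − (-0.6745)·-1.57)/0.6745 = -1.57.
Then σ = (x₂ − x₁)/(z₂ − z₁) = (-1.57 − -8.63)/0.6745 = 10.47.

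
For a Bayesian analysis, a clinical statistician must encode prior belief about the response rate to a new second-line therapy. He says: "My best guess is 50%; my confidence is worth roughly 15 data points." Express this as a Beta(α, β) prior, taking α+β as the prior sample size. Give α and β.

Under the effective-sample-size interpretation, Beta(α, β) has prior mean α/(α+β) and prior sample size α+β.
So α+β = 15 and α/(α+β) = 0.5, giving α = 0.5·15 = 7.5 and β = 15 − 7.5 = 7.5.

α = 7.5, β = 7.5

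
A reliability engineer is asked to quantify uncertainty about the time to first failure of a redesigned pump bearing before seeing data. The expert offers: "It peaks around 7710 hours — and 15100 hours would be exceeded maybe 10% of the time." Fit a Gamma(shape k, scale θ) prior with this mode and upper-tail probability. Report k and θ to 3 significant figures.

Gamma(k,θ) with k>1 has mode (k−1)θ, so θ = 7710/(k−1).
Need P(X < 15100) = 0.9 with θ tied to k this way. Start at k = 2, θ = 7710: P(X<15100) ≈ 0.583.
Too low — raise k to concentrate. Iterating converges to k ≈ 5.24.
Then θ = 7710/(5.24−1) ≈ 1820.

k ≈ 5.24, θ ≈ 1820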